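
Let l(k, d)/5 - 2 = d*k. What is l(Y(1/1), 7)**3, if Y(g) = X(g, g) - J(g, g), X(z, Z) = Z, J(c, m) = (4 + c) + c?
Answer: -4492125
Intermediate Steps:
J(c, m) = 4 + 2*c
Y(g) = -4 - g (Y(g) = g - (4 + 2*g) = g + (-4 - 2*g) = -4 - g)
l(k, d) = 10 + 5*d*k (l(k, d) = 10 + 5*(d*k) = 10 + 5*d*k)
l(Y(1/1), 7)**3 = (10 + 5*7*(-4 - 1/1))**3 = (10 + 5*7*(-4 - 1*1))**3 = (10 + 5*7*(-4 - 1))**3 = (10 + 5*7*(-5))**3 = (10 - 175)**3 = (-165)**3 = -4492125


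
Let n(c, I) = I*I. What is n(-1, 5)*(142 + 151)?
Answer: 7325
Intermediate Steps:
n(c, I) = I**2
n(-1, 5)*(142 + 151) = 5**2*(142 + 151) = 25*293 = 7325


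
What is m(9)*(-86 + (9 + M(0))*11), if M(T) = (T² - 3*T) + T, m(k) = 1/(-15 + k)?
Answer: -13/6 ≈ -2.1667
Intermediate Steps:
M(T) = T² - 2*T
m(9)*(-86 + (9 + M(0))*11) = (-86 + (9 + 0*(-2 + 0))*11)/(-15 + 9) = (-86 + (9 + 0*(-2))*11)/(-6) = -(-86 + (9 + 0)*11)/6 = -(-86 + 9*11)/6 = -(-86 + 99)/6 = -⅙*13 = -13/6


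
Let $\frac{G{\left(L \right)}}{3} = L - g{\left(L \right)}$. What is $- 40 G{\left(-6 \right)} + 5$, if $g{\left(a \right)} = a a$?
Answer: $5045$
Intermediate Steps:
$g{\left(a \right)} = a^{2}$
$G{\left(L \right)} = - 3 L^{2} + 3 L$ ($G{\left(L \right)} = 3 \left(L - L^{2}\right) = - 3 L^{2} + 3 L$)
$- 40 G{\left(-6 \right)} + 5 = - 40 \cdot 3 \left(-6\right) \left(1 - -6\right) + 5 = - 40 \cdot 3 \left(-6\right) \left(1 + 6\right) + 5 = - 40 \cdot 3 \left(-6\right) 7 + 5 = \left(-40\right) \left(-126\right) + 5 = 5040 + 5 = 5045$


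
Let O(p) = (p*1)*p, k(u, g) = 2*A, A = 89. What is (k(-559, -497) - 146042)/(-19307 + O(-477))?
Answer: -72932/104111 ≈ -0.70052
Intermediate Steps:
k(u, g) = 178 (k(u, g) = 2*89 = 178)
O(p) = p² (O(p) = p*p = p²)
(k(-559, -497) - 146042)/(-19307 + O(-477)) = (178 - 146042)/(-19307 + (-477)²) = -145864/(-19307 + 227529) = -145864/208222 = -145864*1/208222 = -72932/104111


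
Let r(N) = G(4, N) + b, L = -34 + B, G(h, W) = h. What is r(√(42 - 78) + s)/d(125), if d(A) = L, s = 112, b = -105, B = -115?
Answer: 101/149 ≈ 0.67785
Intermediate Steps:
L = -149 (L = -34 - 115 = -149)
d(A) = -149
r(N) = -101 (r(N) = 4 - 105 = -101)
r(√(42 - 78) + s)/d(125) = -101/(-149) = -101*(-1/149) = 101/149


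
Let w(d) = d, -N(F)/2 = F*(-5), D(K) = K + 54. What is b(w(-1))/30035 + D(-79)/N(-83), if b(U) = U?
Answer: 150009/4985810 ≈ 0.030087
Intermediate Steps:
D(K) = 54 + K
N(F) = 10*F (N(F) = -2*F*(-5) = -(-10)*F = 10*F)
b(w(-1))/30035 + D(-79)/N(-83) = -1/30035 + (54 - 79)/((10*(-83))) = -1*1/30035 - 25/(-830) = -1/30035 - 25*(-1/830) = -1/30035 + 5/166 = 150009/4985810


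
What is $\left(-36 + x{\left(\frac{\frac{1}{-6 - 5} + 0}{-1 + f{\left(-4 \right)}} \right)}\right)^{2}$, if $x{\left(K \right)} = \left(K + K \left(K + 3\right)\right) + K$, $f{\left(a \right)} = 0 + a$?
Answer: $\frac{11799173376}{9150625} \approx 1289.4$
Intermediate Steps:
$f{\left(a \right)} = a$
$x{\left(K \right)} = 2 K + K \left(3 + K\right)$ ($x{\left(K \right)} = \left(K + K \left(3 + K\right)\right) + K = 2 K + K \left(3 + K\right)$)
$\left(-36 + x{\left(\frac{\frac{1}{-6 - 5} + 0}{-1 + f{\left(-4 \right)}} \right)}\right)^{2} = \left(-36 + \frac{\frac{1}{-6 - 5} + 0}{-1 - 4} \left(5 + \frac{\frac{1}{-6 - 5} + 0}{-1 - 4}\right)\right)^{2} = \left(-36 + \frac{\frac{1}{-11} + 0}{-5} \left(5 + \frac{\frac{1}{-11} + 0}{-5}\right)\right)^{2} = \left(-36 + \left(- \frac{1}{11} + 0\right) \left(- \frac{1}{5}\right) \left(5 + \left(- \frac{1}{11} + 0\right) \left(- \frac{1}{5}\right)\right)\right)^{2} = \left(-36 + \left(- \frac{1}{11}\right) \left(- \frac{1}{5}\right) \left(5 - - \frac{1}{55}\right)\right)^{2} = \left(-36 + \frac{5 + \frac{1}{55}}{55}\right)^{2} = \left(-36 + \frac{1}{55} \cdot \frac{276}{55}\right)^{2} = \left(-36 + \frac{276}{3025}\right)^{2} = \left(- \frac{108624}{3025}\right)^{2} = \frac{11799173376}{9150625}$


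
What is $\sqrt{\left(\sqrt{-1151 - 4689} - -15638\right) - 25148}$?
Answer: $\sqrt{-9510 + 4 i \sqrt{365}} \approx 0.3918 + 97.52 i$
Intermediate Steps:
$\sqrt{\left(\sqrt{-1151 - 4689} - -15638\right) - 25148} = \sqrt{\left(\sqrt{-5840} + 15638\right) - 25148} = \sqrt{\left(4 i \sqrt{365} + 15638\right) - 25148} = \sqrt{\left(15638 + 4 i \sqrt{365}\right) - 25148} = \sqrt{-9510 + 4 i \sqrt{365}}$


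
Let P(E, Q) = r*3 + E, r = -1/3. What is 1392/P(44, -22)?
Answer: 1392/43 ≈ 32.372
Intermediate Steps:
r = -⅓ (r = -1*⅓ = -⅓ ≈ -0.33333)
P(E, Q) = -1 + E (P(E, Q) = -⅓*3 + E = -1 + E)
1392/P(44, -22) = 1392/(-1 + 44) = 1392/43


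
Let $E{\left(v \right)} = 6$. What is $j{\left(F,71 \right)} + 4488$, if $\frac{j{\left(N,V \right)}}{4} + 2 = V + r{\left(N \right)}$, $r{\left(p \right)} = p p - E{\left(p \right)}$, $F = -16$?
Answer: $5764$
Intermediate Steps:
$r{\left(p \right)} = -6 + p^{2}$ ($r{\left(p \right)} = p p - 6 = p^{2} - 6 = -6 + p^{2}$)
$j{\left(N,V \right)} = -32 + 4 V + 4 N^{2}$ ($j{\left(N,V \right)} = -8 + 4 \left(V + \left(-6 + N^{2}\right)\right) = -8 + 4 \left(-6 + V + N^{2}\right) = -8 + \left(-24 + 4 V + 4 N^{2}\right) = -32 + 4 V + 4 N^{2}$)
$j{\left(F,71 \right)} + 4488 = \left(-32 + 4 \cdot 71 + 4 \left(-16\right)^{2}\right) + 4488 = \left(-32 + 284 + 4 \cdot 256\right) + 4488 = \left(-32 + 284 + 1024\right) + 4488 = 1276 + 4488 = 5764$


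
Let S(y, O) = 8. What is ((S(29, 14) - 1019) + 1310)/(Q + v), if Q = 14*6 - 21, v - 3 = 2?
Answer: 299/68 ≈ 4.3971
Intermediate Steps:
v = 5 (v = 3 + 2 = 5)
Q = 63 (Q = 84 - 21 = 63)
((S(29, 14) - 1019) + 1310)/(Q + v) = ((8 - 1019) + 1310)/(63 + 5) = (-1011 + 1310)/68 = 299*(1/68) = 299/68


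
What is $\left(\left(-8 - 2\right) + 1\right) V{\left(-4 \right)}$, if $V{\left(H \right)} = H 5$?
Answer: $180$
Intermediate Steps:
$V{\left(H \right)} = 5 H$
$\left(\left(-8 - 2\right) + 1\right) V{\left(-4 \right)} = \left(\left(-8 - 2\right) + 1\right) 5 \left(-4\right) = \left(-10 + 1\right) \left(-20\right) = \left(-9\right) \left(-20\right) = 180$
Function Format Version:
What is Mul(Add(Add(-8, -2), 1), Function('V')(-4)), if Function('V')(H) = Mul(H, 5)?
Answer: 180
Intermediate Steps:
Function('V')(H) = Mul(5, H)
Mul(Add(Add(-8, -2), 1), Function('V')(-4)) = Mul(Add(Add(-8, -2), 1), Mul(5, -4)) = Mul(Add(-10, 1), -20) = Mul(-9, -20) = 180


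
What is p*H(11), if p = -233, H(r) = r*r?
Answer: -28193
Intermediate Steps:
H(r) = r²
p*H(11) = -233*11² = -233*121 = -28193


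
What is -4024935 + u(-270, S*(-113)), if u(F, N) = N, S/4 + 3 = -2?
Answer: -4022675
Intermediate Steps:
S = -20 (S = -12 + 4*(-2) = -12 - 8 = -20)
-4024935 + u(-270, S*(-113)) = -4024935 - 20*(-113) = -4024935 + 2260 = -4022675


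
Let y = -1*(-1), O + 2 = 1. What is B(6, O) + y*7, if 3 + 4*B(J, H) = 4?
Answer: 29/4 ≈ 7.2500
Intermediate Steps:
O = -1 (O = -2 + 1 = -1)
B(J, H) = ¼ (B(J, H) = -¾ + (¼)*4 = -¾ + 1 = ¼)
y = 1
B(6, O) + y*7 = ¼ + 1*7 = ¼ + 7 = 29/4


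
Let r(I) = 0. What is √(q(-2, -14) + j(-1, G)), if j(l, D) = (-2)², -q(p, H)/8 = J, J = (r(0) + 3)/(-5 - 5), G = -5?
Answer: 4*√10/5 ≈ 2.5298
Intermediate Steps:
J = -3/10 (J = (0 + 3)/(-5 - 5) = 3/(-10) = 3*(-⅒) = -3/10 ≈ -0.30000)
q(p, H) = 12/5 (q(p, H) = -8*(-3/10) = 12/5)
j(l, D) = 4
√(q(-2, -14) + j(-1, G)) = √(12/5 + 4) = √(32/5) = 4*√10/5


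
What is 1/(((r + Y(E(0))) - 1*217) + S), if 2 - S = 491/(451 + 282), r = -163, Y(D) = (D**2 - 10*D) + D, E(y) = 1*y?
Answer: -733/277565 ≈ -0.0026408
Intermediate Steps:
E(y) = y
Y(D) = D**2 - 9*D
S = 975/733 (S = 2 - 491/(451 + 282) = 2 - 491/733 = 975/733 ≈ 1.3302)
1/(((r + Y(E(0))) - 1*217) + S) = 1/(((-163 + 0*(-9 + 0)) - 1*217) + 975/733) = 1/(((-163 + 0*(-9)) - 217) + 975/733) = 1/(((-163 + 0) - 217) + 975/733) = 1/((-163 - 217) + 975/733) = 1/(-380 + 975/733) = 1/(-277565/733) = -733/277565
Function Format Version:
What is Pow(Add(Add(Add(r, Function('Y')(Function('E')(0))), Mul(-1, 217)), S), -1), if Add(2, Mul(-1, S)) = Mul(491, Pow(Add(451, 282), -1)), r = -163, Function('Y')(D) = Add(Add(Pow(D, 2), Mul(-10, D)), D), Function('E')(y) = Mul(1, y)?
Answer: Rational(-733, 277565) ≈ -0.0026408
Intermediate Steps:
Function('E')(y) = y
Function('Y')(D) = Add(Pow(D, 2), Mul(-9, D))
S = Rational(975, 733) (S = Add(2, Mul(-1, Mul(491, Pow(Add(451, 282), -1)))) = Add(2, Mul(-1, Mul(491, Pow(733, -1)))) = Add(2, Mul(-1, Mul(491, Rational(1, 733)))) = Add(2, Mul(-1, Rational(491, 733))) = Add(2, Rational(-491, 733)) = Rational(975, 733) ≈ 1.3302)
Pow(Add(Add(Add(r, Function('Y')(Function('E')(0))), Mul(-1, 217)), S), -1) = Pow(Add(Add(Add(-163, Mul(0, Add(-9, 0))), Mul(-1, 217)), Rational(975, 733)), -1) = Pow(Add(Add(Add(-163, Mul(0, -9)), -217), Rational(975, 733)), -1) = Pow(Add(Add(Add(-163, 0), -217), Rational(975, 733)), -1) = Pow(Add(Add(-163, -217), Rational(975, 733)), -1) = Pow(Add(-380, Rational(975, 733)), -1) = Pow(Rational(-277565, 733), -1) = Rational(-733, 277565)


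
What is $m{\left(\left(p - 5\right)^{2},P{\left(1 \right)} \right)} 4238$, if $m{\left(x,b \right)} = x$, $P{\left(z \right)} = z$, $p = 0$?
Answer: $105950$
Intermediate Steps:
$m{\left(\left(p - 5\right)^{2},P{\left(1 \right)} \right)} 4238 = \left(0 - 5\right)^{2} \cdot 4238 = \left(-5\right)^{2} \cdot 4238 = 25 \cdot 4238 = 105950$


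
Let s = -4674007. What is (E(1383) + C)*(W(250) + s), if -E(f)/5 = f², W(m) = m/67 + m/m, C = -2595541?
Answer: 3807685585953872/67 ≈ 5.6831e+13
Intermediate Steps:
W(m) = 1 + m/67 (W(m) = m*(1/67) + 1 = m/67 + 1 = 1 + m/67)
E(f) = -5*f²
(E(1383) + C)*(W(250) + s) = (-5*1383² - 2595541)*((1 + (1/67)*250) - 4674007) = (-5*1912689 - 2595541)*((1 + 250/67) - 4674007) = (-9563445 - 2595541)*(317/67 - 4674007) = -12158986*(-313158152/67) = 3807685585953872/67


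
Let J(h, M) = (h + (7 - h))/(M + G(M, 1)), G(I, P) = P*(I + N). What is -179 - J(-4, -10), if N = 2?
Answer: -3215/18 ≈ -178.61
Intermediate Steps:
G(I, P) = P*(2 + I) (G(I, P) = P*(I + 2) = P*(2 + I))
J(h, M) = 7/(2 + 2*M) (J(h, M) = (h + (7 - h))/(M + 1*(2 + M)) = 7/(M + (2 + M)) = 7/(2 + 2*M))
-179 - J(-4, -10) = -179 - 7/(2*(1 - 10)) = -179 - 7/(2*(-9)) = -179 - 7*(-1)/(2*9) = -179 - 1*(-7/18) = -179 + 7/18 = -3215/18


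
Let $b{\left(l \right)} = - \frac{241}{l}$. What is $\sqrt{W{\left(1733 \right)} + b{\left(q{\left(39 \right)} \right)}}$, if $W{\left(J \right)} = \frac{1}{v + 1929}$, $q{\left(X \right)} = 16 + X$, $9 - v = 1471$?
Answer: $\frac{2 i \sqrt{722339255}}{25685} \approx 2.0928 i$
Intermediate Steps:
$v = -1462$ ($v = 9 - 1471 = -1462$)
$W{\left(J \right)} = \frac{1}{467}$ ($W{\left(J \right)} = \frac{1}{-1462 + 1929} = \frac{1}{467}$)
$\sqrt{W{\left(1733 \right)} + b{\left(q{\left(39 \right)} \right)}} = \sqrt{\frac{1}{467} - \frac{241}{16 + 39}} = \sqrt{\frac{1}{467} - \frac{241}{55}} = \sqrt{- \frac{112492}{25685}} = \frac{2 i \sqrt{722339255}}{25685}$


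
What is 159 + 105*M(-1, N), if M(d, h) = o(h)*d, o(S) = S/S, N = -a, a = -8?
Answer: 54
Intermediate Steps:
N = 8 (N = -1*(-8) = 8)
o(S) = 1
M(d, h) = d (M(d, h) = 1*d = d)
159 + 105*M(-1, N) = 159 + 105*(-1) = 159 - 105 = 54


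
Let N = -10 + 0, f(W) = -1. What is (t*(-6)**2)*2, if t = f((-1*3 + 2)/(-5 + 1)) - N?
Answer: 648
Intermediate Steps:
N = -10
t = 9 (t = -1 - 1*(-10) = -1 + 10 = 9)
(t*(-6)**2)*2 = (9*(-6)**2)*2 = (9*36)*2 = 324*2 = 648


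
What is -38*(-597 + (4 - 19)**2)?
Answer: 14136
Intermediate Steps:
-38*(-597 + (4 - 19)**2) = -38*(-597 + (-15)**2) = -38*(-597 + 225) = -38*(-372) = 14136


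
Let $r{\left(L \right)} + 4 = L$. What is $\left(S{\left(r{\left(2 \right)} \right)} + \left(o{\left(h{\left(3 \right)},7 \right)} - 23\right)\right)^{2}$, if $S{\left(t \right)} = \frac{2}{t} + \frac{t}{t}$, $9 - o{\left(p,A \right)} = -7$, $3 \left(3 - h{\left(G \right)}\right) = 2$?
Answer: $49$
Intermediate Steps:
$r{\left(L \right)} = -4 + L$
$h{\left(G \right)} = \frac{7}{3}$ ($h{\left(G \right)} = 3 - \frac{2}{3} = \frac{7}{3}$)
$o{\left(p,A \right)} = 16$ ($o{\left(p,A \right)} = 9 - -7 = 9 + 7 = 16$)
$S{\left(t \right)} = 1 + \frac{2}{t}$ ($S{\left(t \right)} = \frac{2}{t} + 1 = 1 + \frac{2}{t}$)
$\left(S{\left(r{\left(2 \right)} \right)} + \left(o{\left(h{\left(3 \right)},7 \right)} - 23\right)\right)^{2} = \left(\frac{2 + \left(-4 + 2\right)}{-4 + 2} + \left(16 - 23\right)\right)^{2} = \left(\frac{2 - 2}{-2} + \left(16 - 23\right)\right)^{2} = \left(\left(- \frac{1}{2}\right) 0 - 7\right)^{2} = \left(0 - 7\right)^{2} = \left(-7\right)^{2} = 49$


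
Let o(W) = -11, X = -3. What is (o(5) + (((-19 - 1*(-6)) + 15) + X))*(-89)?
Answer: 1068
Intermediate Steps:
(o(5) + (((-19 - 1*(-6)) + 15) + X))*(-89) = (-11 + (((-19 - 1*(-6)) + 15) - 3))*(-89) = (-11 + (((-19 + 6) + 15) - 3))*(-89) = (-11 + ((-13 + 15) - 3))*(-89) = (-11 + (2 - 3))*(-89) = (-11 - 1)*(-89) = -12*(-89) = 1068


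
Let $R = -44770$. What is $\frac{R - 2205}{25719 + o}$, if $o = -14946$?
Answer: $- \frac{46975}{10773} \approx -4.3604$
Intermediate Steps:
$\frac{R - 2205}{25719 + o} = \frac{-44770 - 2205}{25719 - 14946} = - \frac{46975}{10773}$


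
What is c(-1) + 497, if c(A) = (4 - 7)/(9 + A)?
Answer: 3973/8 ≈ 496.63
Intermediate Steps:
c(A) = -3/(9 + A)
c(-1) + 497 = -3/(9 - 1) + 497 = -3/8 + 497 = 3973/8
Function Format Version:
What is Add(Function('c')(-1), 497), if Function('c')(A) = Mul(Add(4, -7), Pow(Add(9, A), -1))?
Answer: Rational(3973, 8) ≈ 496.63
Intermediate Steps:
Function('c')(A) = Mul(-3, Pow(Add(9, A), -1))
Add(Function('c')(-1), 497) = Add(Mul(-3, Pow(Add(9, -1), -1)), 497) = Add(Mul(-3, Pow(8, -1)), 497) = Add(Mul(-3, Rational(1, 8)), 497) = Add(Rational(-3, 8), 497) = Rational(3973, 8)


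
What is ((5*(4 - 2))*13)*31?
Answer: 4030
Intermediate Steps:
((5*(4 - 2))*13)*31 = ((5*2)*13)*31 = (10*13)*31 = 130*31 = 4030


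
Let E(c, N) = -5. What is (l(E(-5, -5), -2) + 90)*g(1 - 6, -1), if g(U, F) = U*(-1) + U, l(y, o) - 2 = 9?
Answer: 0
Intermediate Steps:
l(y, o) = 11 (l(y, o) = 2 + 9 = 11)
g(U, F) = 0 (g(U, F) = -U + U = 0)
(l(E(-5, -5), -2) + 90)*g(1 - 6, -1) = (11 + 90)*0 = 101*0 = 0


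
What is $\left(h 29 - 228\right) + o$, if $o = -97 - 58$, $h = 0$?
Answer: $-383$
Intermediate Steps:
$o = -155$
$\left(h 29 - 228\right) + o = \left(0 \cdot 29 - 228\right) - 155 = \left(0 - 228\right) - 155 = -228 - 155 = -383$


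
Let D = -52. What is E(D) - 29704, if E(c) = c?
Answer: -29756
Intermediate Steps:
E(D) - 29704 = -52 - 29704 = -29756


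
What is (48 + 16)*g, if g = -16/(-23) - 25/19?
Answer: -17344/437 ≈ -39.689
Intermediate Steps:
g = -271/437 (g = -16*(-1/23) - 25*1/19 = 16/23 - 25/19 = -271/437 ≈ -0.62014)
(48 + 16)*g = (48 + 16)*(-271/437) = 64*(-271/437) = -17344/437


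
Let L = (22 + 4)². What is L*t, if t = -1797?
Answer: -1214772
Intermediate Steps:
L = 676 (L = 26² = 676)
L*t = 676*(-1797) = -1214772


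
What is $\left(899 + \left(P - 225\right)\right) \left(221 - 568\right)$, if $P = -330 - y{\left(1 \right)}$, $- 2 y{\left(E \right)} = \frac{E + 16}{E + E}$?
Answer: $- \frac{483371}{4} \approx -1.2084 \cdot 10^{5}$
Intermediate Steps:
$y{\left(E \right)} = - \frac{16 + E}{4 E}$ ($y{\left(E \right)} = - \frac{\left(E + 16\right) \frac{1}{E + E}}{2} = - \frac{\left(16 + E\right) \frac{1}{2 E}}{2} = - \frac{\frac{1}{2} \frac{1}{E} \left(16 + E\right)}{2} = - \frac{16 + E}{4 E}$)
$P = - \frac{1303}{4}$ ($P = -330 - \frac{-16 - 1}{4 \cdot 1} = -330 - \frac{1}{4} \cdot 1 \left(-16 - 1\right) = -330 - \frac{1}{4} \cdot 1 \left(-17\right) = -330 - - \frac{17}{4} = -330 + \frac{17}{4} = - \frac{1303}{4} \approx -325.75$)
$\left(899 + \left(P - 225\right)\right) \left(221 - 568\right) = \left(899 - \frac{2203}{4}\right) \left(221 - 568\right) = \left(899 - \frac{2203}{4}\right) \left(-347\right) = \frac{1393}{4} \left(-347\right) = - \frac{483371}{4}$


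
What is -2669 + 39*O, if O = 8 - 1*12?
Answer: -2825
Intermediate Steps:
O = -4 (O = 8 - 12 = -4)
-2669 + 39*O = -2669 + 39*(-4) = -2669 - 156 = -2825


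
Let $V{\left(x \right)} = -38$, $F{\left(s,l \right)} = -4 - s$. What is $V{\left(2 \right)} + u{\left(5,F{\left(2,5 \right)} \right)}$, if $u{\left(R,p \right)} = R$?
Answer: $-33$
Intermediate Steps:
$V{\left(2 \right)} + u{\left(5,F{\left(2,5 \right)} \right)} = -38 + 5 = -33$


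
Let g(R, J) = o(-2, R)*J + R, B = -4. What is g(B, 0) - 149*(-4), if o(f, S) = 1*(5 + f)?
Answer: 592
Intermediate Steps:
o(f, S) = 5 + f
g(R, J) = R + 3*J (g(R, J) = (5 - 2)*J + R = 3*J + R = R + 3*J)
g(B, 0) - 149*(-4) = (-4 + 3*0) - 149*(-4) = (-4 + 0) + 596 = -4 + 596 = 592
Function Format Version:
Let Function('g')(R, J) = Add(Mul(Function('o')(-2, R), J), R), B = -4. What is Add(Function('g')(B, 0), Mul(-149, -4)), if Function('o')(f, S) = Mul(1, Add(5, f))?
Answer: 592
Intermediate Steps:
Function('o')(f, S) = Add(5, f)
Function('g')(R, J) = Add(R, Mul(3, J)) (Function('g')(R, J) = Add(Mul(Add(5, -2), J), R) = Add(Mul(3, J), R) = Add(R, Mul(3, J)))
Add(Function('g')(B, 0), Mul(-149, -4)) = Add(Add(-4, Mul(3, 0)), Mul(-149, -4)) = Add(Add(-4, 0), 596) = Add(-4, 596) = 592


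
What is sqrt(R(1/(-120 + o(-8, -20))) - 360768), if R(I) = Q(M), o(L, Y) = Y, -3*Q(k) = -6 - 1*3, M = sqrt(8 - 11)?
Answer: 3*I*sqrt(40085) ≈ 600.64*I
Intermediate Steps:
M = I*sqrt(3) (M = sqrt(-3) = I*sqrt(3) ≈ 1.732*I)
Q(k) = 3 (Q(k) = -(-6 - 1*3)/3 = -(-6 - 3)/3 = -1/3*(-9) = 3)
R(I) = 3
sqrt(R(1/(-120 + o(-8, -20))) - 360768) = sqrt(3 - 360768) = sqrt(-360765) = 3*I*sqrt(40085)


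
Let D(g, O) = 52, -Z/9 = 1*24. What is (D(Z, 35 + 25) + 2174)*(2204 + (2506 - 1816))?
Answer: 6442044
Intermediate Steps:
Z = -216 (Z = -9*24 = -216)
(D(Z, 35 + 25) + 2174)*(2204 + (2506 - 1816)) = (52 + 2174)*(2204 + (2506 - 1816)) = 2226*(2204 + 690) = 2226*2894 = 6442044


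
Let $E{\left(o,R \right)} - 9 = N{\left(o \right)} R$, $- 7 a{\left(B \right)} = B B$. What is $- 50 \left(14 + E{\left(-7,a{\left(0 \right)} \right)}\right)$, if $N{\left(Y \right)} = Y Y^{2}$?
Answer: $-1150$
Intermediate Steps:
$a{\left(B \right)} = - \frac{B^{2}}{7}$ ($a{\left(B \right)} = - \frac{B B}{7} = - \frac{B^{2}}{7}$)
$N{\left(Y \right)} = Y^{3}$
$E{\left(o,R \right)} = 9 + R o^{3}$ ($E{\left(o,R \right)} = 9 + o^{3} R = 9 + R o^{3}$)
$- 50 \left(14 + E{\left(-7,a{\left(0 \right)} \right)}\right) = - 50 \left(14 + \left(9 + - \frac{0^{2}}{7} \left(-7\right)^{3}\right)\right) = - 50 \left(14 + \left(9 + \left(- \frac{1}{7}\right) 0 \left(-343\right)\right)\right) = - 50 \left(14 + \left(9 + 0 \left(-343\right)\right)\right) = - 50 \left(14 + \left(9 + 0\right)\right) = - 50 \left(14 + 9\right) = \left(-50\right) 23 = -1150$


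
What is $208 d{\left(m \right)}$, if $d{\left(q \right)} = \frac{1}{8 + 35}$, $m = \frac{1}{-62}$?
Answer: $\frac{208}{43} \approx 4.8372$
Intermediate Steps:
$m = - \frac{1}{62} \approx -0.016129$
$d{\left(q \right)} = \frac{1}{43}$
$208 d{\left(m \right)} = 208 \cdot \frac{1}{43} = \frac{208}{43}$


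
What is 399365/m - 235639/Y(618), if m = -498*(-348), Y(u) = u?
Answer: -6765062281/17850312 ≈ -378.99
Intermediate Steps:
m = 173304
399365/m - 235639/Y(618) = 399365/173304 - 235639/618 = -6765062281/17850312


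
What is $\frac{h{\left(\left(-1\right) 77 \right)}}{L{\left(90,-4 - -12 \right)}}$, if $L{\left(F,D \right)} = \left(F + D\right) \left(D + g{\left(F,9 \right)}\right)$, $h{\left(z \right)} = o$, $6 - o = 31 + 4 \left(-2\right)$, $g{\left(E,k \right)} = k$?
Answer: $- \frac{1}{98} \approx -0.010204$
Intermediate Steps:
$o = -17$ ($o = 6 - \left(31 + 4 \left(-2\right)\right) = 6 - \left(31 - 8\right) = 6 - 23 = -17$)
$h{\left(z \right)} = -17$
$L{\left(F,D \right)} = \left(9 + D\right) \left(D + F\right)$ ($L{\left(F,D \right)} = \left(F + D\right) \left(D + 9\right) = \left(D + F\right) \left(9 + D\right) = \left(9 + D\right) \left(D + F\right)$)
$\frac{h{\left(\left(-1\right) 77 \right)}}{L{\left(90,-4 - -12 \right)}} = - \frac{17}{\left(-4 - -12\right)^{2} + 9 \left(-4 - -12\right) + 9 \cdot 90 + \left(-4 - -12\right) 90} = - \frac{17}{\left(-4 + 12\right)^{2} + 9 \left(-4 + 12\right) + 810 + \left(-4 + 12\right) 90} = - \frac{17}{8^{2} + 9 \cdot 8 + 810 + 8 \cdot 90} = - \frac{17}{64 + 72 + 810 + 720} = - \frac{17}{1666} = \left(-17\right) \frac{1}{1666} = - \frac{1}{98}$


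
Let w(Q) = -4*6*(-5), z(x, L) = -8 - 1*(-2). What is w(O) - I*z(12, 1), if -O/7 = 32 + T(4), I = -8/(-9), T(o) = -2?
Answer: 376/3 ≈ 125.33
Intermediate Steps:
z(x, L) = -6 (z(x, L) = -8 + 2 = -6)
I = 8/9 (I = -8*(-⅑) = 8/9 ≈ 0.88889)
O = -210 (O = -7*(32 - 2) = -7*30 = -210)
w(Q) = 120 (w(Q) = -24*(-5) = 120)
w(O) - I*z(12, 1) = 120 - 8*(-6)/9 = 120 - 1*(-16/3) = 120 + 16/3 = 376/3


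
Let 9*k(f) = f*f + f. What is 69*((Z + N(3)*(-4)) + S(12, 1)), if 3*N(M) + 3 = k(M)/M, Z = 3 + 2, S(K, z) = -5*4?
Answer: -7199/9 ≈ -799.89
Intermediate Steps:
S(K, z) = -20
k(f) = f/9 + f²/9 (k(f) = (f*f + f)/9 = (f² + f)/9 = (f + f²)/9 = f/9 + f²/9)
Z = 5
N(M) = -26/27 + M/27 (N(M) = -1 + ((M*(1 + M)/9)/M)/3 = -1 + (⅑ + M/9)/3 = -1 + (1/27 + M/27) = -26/27 + M/27)
69*((Z + N(3)*(-4)) + S(12, 1)) = 69*((5 + (-26/27 + (1/27)*3)*(-4)) - 20) = 69*((5 + (-26/27 + ⅑)*(-4)) - 20) = 69*((5 - 23/27*(-4)) - 20) = 69*((5 + 92/27) - 20) = 69*(227/27 - 20) = 69*(-313/27) = -7199/9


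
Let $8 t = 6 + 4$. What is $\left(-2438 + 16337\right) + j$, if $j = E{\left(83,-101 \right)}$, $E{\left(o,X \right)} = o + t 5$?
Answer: $\frac{55953}{4} \approx 13988.0$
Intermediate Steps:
$t = \frac{5}{4}$ ($t = \frac{6 + 4}{8} = \frac{1}{8} \cdot 10 = \frac{5}{4} \approx 1.25$)
$E{\left(o,X \right)} = \frac{25}{4} + o$ ($E{\left(o,X \right)} = o + \frac{5}{4} \cdot 5 = o + \frac{25}{4} = \frac{25}{4} + o$)
$j = \frac{357}{4}$ ($j = \frac{25}{4} + 83 = \frac{357}{4} \approx 89.25$)
$\left(-2438 + 16337\right) + j = \left(-2438 + 16337\right) + \frac{357}{4} = 13899 + \frac{357}{4} = \frac{55953}{4}$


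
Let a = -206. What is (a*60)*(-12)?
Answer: 148320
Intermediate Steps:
(a*60)*(-12) = -206*60*(-12) = -12360*(-12) = 148320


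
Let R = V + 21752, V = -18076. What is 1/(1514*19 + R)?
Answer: 1/32442 ≈ 3.0824e-5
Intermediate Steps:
R = 3676 (R = -18076 + 21752 = 3676)
1/(1514*19 + R) = 1/(1514*19 + 3676) = 1/(28766 + 3676) = 1/32442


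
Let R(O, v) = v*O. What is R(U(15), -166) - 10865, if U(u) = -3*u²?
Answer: 101185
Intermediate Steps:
R(O, v) = O*v
R(U(15), -166) - 10865 = -3*15²*(-166) - 10865 = -3*225*(-166) - 10865 = -675*(-166) - 10865 = 112050 - 10865 = 101185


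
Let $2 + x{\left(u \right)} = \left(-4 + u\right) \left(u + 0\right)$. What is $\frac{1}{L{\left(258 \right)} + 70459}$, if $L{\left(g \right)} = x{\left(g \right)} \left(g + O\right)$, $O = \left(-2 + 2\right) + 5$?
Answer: $\frac{1}{17304849} \approx 5.7787 \cdot 10^{-8}$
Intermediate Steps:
$O = 5$ ($O = 0 + 5 = 5$)
$x{\left(u \right)} = -2 + u \left(-4 + u\right)$ ($x{\left(u \right)} = -2 + \left(-4 + u\right) \left(u + 0\right) = -2 + \left(-4 + u\right) u = -2 + u \left(-4 + u\right)$)
$L{\left(g \right)} = \left(5 + g\right) \left(-2 + g^{2} - 4 g\right)$ ($L{\left(g \right)} = \left(-2 + g^{2} - 4 g\right) \left(g + 5\right) = \left(-2 + g^{2} - 4 g\right) \left(5 + g\right) = \left(5 + g\right) \left(-2 + g^{2} - 4 g\right)$)
$\frac{1}{L{\left(258 \right)} + 70459} = \frac{1}{\left(-10 + 258^{2} + 258^{3} - 5676\right) + 70459} = \frac{1}{\left(-10 + 66564 + 17173512 - 5676\right) + 70459} = \frac{1}{17234390 + 70459} = \frac{1}{17304849}$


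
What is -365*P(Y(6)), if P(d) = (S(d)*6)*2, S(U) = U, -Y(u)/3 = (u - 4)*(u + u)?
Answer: 315360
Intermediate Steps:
Y(u) = -6*u*(-4 + u) (Y(u) = -3*(u - 4)*(u + u) = -3*(-4 + u)*2*u = -6*u*(-4 + u))
P(d) = 12*d (P(d) = (d*6)*2 = (6*d)*2 = 12*d)
-365*P(Y(6)) = -4380*6*6*(4 - 1*6) = -4380*6*6*(4 - 6) = -4380*6*6*(-2) = -4380*(-72) = -365*(-864) = 315360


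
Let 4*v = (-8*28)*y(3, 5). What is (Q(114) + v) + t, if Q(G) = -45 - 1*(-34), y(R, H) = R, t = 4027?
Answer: 3848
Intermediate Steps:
v = -168 (v = (-8*28*3)/4 = (-224*3)/4 = (¼)*(-672) = -168)
Q(G) = -11 (Q(G) = -45 + 34 = -11)
(Q(114) + v) + t = (-11 - 168) + 4027 = -179 + 4027 = 3848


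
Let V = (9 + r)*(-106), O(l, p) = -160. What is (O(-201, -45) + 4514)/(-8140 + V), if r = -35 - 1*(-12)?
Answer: -2177/3328 ≈ -0.65415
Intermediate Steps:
r = -23 (r = -35 + 12 = -23)
V = 1484 (V = (9 - 23)*(-106) = -14*(-106) = 1484)
(O(-201, -45) + 4514)/(-8140 + V) = (-160 + 4514)/(-8140 + 1484) = 4354/(-6656) = 4354*(-1/6656) = -2177/3328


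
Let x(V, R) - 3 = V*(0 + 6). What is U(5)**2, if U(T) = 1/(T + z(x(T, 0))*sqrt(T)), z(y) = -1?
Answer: (5 - sqrt(5))**(-2) ≈ 0.13090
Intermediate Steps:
x(V, R) = 3 + 6*V (x(V, R) = 3 + V*(0 + 6) = 3 + V*6 = 3 + 6*V)
U(T) = 1/(T - sqrt(T))
U(5)**2 = (1/(5 - sqrt(5)))**2 = (5 - sqrt(5))**(-2)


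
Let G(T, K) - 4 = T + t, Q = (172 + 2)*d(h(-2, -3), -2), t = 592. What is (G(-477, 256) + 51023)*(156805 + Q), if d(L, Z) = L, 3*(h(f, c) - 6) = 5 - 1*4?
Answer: 8075679794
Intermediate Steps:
h(f, c) = 19/3 (h(f, c) = 6 + (5 - 1*4)/3 = 6 + (5 - 4)/3 = 6 + (⅓)*1 = 6 + ⅓ = 19/3)
Q = 1102 (Q = (172 + 2)*(19/3) = 174*(19/3) = 1102)
G(T, K) = 596 + T (G(T, K) = 4 + (T + 592) = 4 + (592 + T) = 596 + T)
(G(-477, 256) + 51023)*(156805 + Q) = ((596 - 477) + 51023)*(156805 + 1102) = (119 + 51023)*157907 = 51142*157907 = 8075679794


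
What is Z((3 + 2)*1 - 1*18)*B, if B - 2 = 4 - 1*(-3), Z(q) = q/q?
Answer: 9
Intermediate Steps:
Z(q) = 1
B = 9 (B = 2 + (4 - 1*(-3)) = 2 + (4 + 3) = 2 + 7 = 9)
Z((3 + 2)*1 - 1*18)*B = 1*9 = 9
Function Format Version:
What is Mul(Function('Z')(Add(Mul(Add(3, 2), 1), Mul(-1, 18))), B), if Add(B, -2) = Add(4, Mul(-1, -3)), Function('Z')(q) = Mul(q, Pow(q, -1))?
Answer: 9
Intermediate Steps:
Function('Z')(q) = 1
B = 9 (B = Add(2, Add(4, Mul(-1, -3))) = Add(2, Add(4, 3)) = Add(2, 7) = 9)
Mul(Function('Z')(Add(Mul(Add(3, 2), 1), Mul(-1, 18))), B) = Mul(1, 9) = 9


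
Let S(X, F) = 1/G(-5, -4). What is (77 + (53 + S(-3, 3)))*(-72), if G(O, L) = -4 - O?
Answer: -9432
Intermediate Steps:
S(X, F) = 1 (S(X, F) = 1/(-4 - 1*(-5)) = 1/(-4 + 5) = 1/1 = 1)
(77 + (53 + S(-3, 3)))*(-72) = (77 + (53 + 1))*(-72) = (77 + 54)*(-72) = 131*(-72) = -9432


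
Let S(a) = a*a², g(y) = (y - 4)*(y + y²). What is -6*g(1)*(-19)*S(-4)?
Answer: 43776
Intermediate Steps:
g(y) = (-4 + y)*(y + y²)
S(a) = a³
-6*g(1)*(-19)*S(-4) = -6*(1*(-4 + 1² - 3*1))*(-19)*(-4)³ = -6*(1*(-4 + 1 - 3))*(-19)*(-64) = -6*(1*(-6))*(-19)*(-64) = -6*(-6*(-19))*(-64) = -684*(-64) = -6*(-7296) = 43776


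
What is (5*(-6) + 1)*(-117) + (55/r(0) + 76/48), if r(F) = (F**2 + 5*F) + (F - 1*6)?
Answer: 40625/12 ≈ 3385.4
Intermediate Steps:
r(F) = -6 + F**2 + 6*F (r(F) = (F**2 + 5*F) + (F - 6) = (F**2 + 5*F) + (-6 + F) = -6 + F**2 + 6*F)
(5*(-6) + 1)*(-117) + (55/r(0) + 76/48) = (5*(-6) + 1)*(-117) + (55/(-6 + 0**2 + 6*0) + 76/48) = (-30 + 1)*(-117) + (55/(-6 + 0 + 0) + 76*(1/48)) = -29*(-117) + (55/(-6) + 19/12) = 3393 + (55*(-1/6) + 19/12) = 3393 + (-55/6 + 19/12) = 3393 - 91/12 = 40625/12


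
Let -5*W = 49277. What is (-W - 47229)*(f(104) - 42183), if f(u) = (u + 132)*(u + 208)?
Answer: -5876811732/5 ≈ -1.1754e+9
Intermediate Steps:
W = -49277/5 (W = -⅕*49277 = -49277/5 ≈ -9855.4)
f(u) = (132 + u)*(208 + u)
(-W - 47229)*(f(104) - 42183) = (-1*(-49277/5) - 47229)*((27456 + 104² + 340*104) - 42183) = (49277/5 - 47229)*((27456 + 10816 + 35360) - 42183) = -186868*(73632 - 42183)/5 = -186868/5*31449 = -5876811732/5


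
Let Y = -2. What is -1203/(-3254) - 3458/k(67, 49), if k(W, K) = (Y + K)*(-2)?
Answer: 5682707/152938 ≈ 37.157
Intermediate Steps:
k(W, K) = 4 - 2*K (k(W, K) = (-2 + K)*(-2) = 4 - 2*K)
-1203/(-3254) - 3458/k(67, 49) = -1203/(-3254) - 3458/(4 - 2*49) = -1203*(-1/3254) - 3458/(4 - 98) = 1203/3254 - 3458/(-94) = 1203/3254 - 3458*(-1/94) = 1203/3254 + 1729/47 = 5682707/152938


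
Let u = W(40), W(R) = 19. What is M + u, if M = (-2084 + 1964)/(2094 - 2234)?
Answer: 139/7 ≈ 19.857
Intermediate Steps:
u = 19
M = 6/7 (M = -120/(-140) = -120*(-1/140) = 6/7 ≈ 0.85714)
M + u = 6/7 + 19 = 139/7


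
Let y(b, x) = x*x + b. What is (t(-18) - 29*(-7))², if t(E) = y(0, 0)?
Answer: 41209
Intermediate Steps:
y(b, x) = b + x² (y(b, x) = x² + b = b + x²)
t(E) = 0 (t(E) = 0 + 0² = 0 + 0 = 0)
(t(-18) - 29*(-7))² = (0 - 29*(-7))² = (0 + 203)² = 203² = 41209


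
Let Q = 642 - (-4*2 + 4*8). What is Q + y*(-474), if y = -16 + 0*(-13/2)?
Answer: 8202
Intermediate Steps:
Q = 618 (Q = 642 - (-8 + 32) = 642 - 1*24 = 642 - 24 = 618)
y = -16 (y = -16 + 0*(-13*½) = -16 + 0*(-13/2) = -16 + 0 = -16)
Q + y*(-474) = 618 - 16*(-474) = 618 + 7584 = 8202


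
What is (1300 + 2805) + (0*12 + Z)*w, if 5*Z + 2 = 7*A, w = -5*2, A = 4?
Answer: 4053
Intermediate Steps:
w = -10
Z = 26/5 (Z = -2/5 + (7*4)/5 = -2/5 + (1/5)*28 = -2/5 + 28/5 = 26/5 ≈ 5.2000)
(1300 + 2805) + (0*12 + Z)*w = (1300 + 2805) + (0*12 + 26/5)*(-10) = 4105 + (0 + 26/5)*(-10) = 4105 + (26/5)*(-10) = 4105 - 52 = 4053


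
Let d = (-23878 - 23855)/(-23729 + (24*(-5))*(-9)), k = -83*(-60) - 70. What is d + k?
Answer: 111254323/22649 ≈ 4912.1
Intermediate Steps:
k = 4910 (k = 4980 - 70 = 4910)
d = 47733/22649 (d = -47733/(-23729 - 120*(-9)) = -47733/(-23729 + 1080) = -47733/(-22649) = -47733*(-1/22649) = 47733/22649 ≈ 2.1075)
d + k = 47733/22649 + 4910 = 111254323/22649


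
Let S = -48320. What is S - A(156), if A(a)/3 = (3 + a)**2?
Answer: -124163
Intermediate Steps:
A(a) = 3*(3 + a)**2
S - A(156) = -48320 - 3*(3 + 156)**2 = -48320 - 3*159**2 = -48320 - 3*25281 = -48320 - 1*75843 = -48320 - 75843 = -124163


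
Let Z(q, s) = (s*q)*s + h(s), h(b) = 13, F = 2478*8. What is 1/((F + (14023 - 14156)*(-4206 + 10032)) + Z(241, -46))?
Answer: -1/245065 ≈ -4.0805e-6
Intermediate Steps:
F = 19824
Z(q, s) = 13 + q*s² (Z(q, s) = (s*q)*s + 13 = (q*s)*s + 13 = q*s² + 13 = 13 + q*s²)
1/((F + (14023 - 14156)*(-4206 + 10032)) + Z(241, -46)) = 1/((19824 + (14023 - 14156)*(-4206 + 10032)) + (13 + 241*(-46)²)) = 1/((19824 - 133*5826) + (13 + 241*2116)) = 1/((19824 - 774858) + (13 + 509956)) = 1/(-755034 + 509969) = 1/(-245065) = -1/245065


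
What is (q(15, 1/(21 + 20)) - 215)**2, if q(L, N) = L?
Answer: 40000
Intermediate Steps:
(q(15, 1/(21 + 20)) - 215)**2 = (15 - 215)**2 = (-200)**2 = 40000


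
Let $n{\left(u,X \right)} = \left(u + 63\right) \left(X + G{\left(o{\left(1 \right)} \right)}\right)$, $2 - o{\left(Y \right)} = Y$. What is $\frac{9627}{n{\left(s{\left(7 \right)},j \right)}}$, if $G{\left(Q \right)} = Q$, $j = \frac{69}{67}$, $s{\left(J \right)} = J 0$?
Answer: $\frac{215003}{2856} \approx 75.281$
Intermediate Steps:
$s{\left(J \right)} = 0$
$j = \frac{69}{67}$ ($j = 69 \cdot \frac{1}{67} = \frac{69}{67} \approx 1.0299$)
$o{\left(Y \right)} = 2 - Y$
$n{\left(u,X \right)} = \left(1 + X\right) \left(63 + u\right)$ ($n{\left(u,X \right)} = \left(u + 63\right) \left(X + \left(2 - 1\right)\right) = \left(63 + u\right) \left(X + \left(2 - 1\right)\right) = \left(63 + u\right) \left(X + 1\right) = \left(63 + u\right) \left(1 + X\right) = \left(1 + X\right) \left(63 + u\right)$)
$\frac{9627}{n{\left(s{\left(7 \right)},j \right)}} = \frac{9627}{63 + 0 + 63 \cdot \frac{69}{67} + \frac{69}{67} \cdot 0} = \frac{9627}{63 + 0 + \frac{4347}{67} + 0} = \frac{9627}{\frac{8568}{67}} = 9627 \cdot \frac{67}{8568} = \frac{215003}{2856}$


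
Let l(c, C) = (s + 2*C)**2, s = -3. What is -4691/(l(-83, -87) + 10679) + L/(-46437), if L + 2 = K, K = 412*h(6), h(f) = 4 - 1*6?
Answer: -183137359/1950725496 ≈ -0.093882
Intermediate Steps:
h(f) = -2 (h(f) = 4 - 6 = -2)
K = -824 (K = 412*(-2) = -824)
L = -826 (L = -2 - 824 = -826)
l(c, C) = (-3 + 2*C)**2
-4691/(l(-83, -87) + 10679) + L/(-46437) = -4691/((-3 + 2*(-87))**2 + 10679) - 826/(-46437) = -4691/((-3 - 174)**2 + 10679) - 826*(-1/46437) = -4691/((-177)**2 + 10679) + 826/46437 = -4691/(31329 + 10679) + 826/46437 = -4691/42008 + 826/46437 = -183137359/1950725496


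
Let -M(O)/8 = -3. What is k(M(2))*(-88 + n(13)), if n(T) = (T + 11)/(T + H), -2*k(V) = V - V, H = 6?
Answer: 0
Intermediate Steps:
M(O) = 24 (M(O) = -8*(-3) = 24)
k(V) = 0 (k(V) = -(V - V)/2 = -1/2*0 = 0)
n(T) = (11 + T)/(6 + T) (n(T) = (T + 11)/(T + 6) = (11 + T)/(6 + T))
k(M(2))*(-88 + n(13)) = 0*(-88 + (11 + 13)/(6 + 13)) = 0*(-88 + 24/19) = 0*(-1648/19) = 0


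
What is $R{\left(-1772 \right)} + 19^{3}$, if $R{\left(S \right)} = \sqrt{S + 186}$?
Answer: $6859 + i \sqrt{1586} \approx 6859.0 + 39.825 i$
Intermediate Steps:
$R{\left(S \right)} = \sqrt{186 + S}$
$R{\left(-1772 \right)} + 19^{3} = \sqrt{186 - 1772} + 19^{3} = \sqrt{-1586} + 6859 = i \sqrt{1586} + 6859 = 6859 + i \sqrt{1586}$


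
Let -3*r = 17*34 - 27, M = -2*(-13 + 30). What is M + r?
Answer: -653/3 ≈ -217.67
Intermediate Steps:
M = -34 (M = -2*17 = -34)
r = -551/3 (r = -(17*34 - 27)/3 = -(578 - 27)/3 = -⅓*551 = -551/3 ≈ -183.67)
M + r = -34 - 551/3 = -653/3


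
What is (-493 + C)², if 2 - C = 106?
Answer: 356409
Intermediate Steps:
C = -104 (C = 2 - 1*106 = 2 - 106 = -104)
(-493 + C)² = (-493 - 104)² = (-597)² = 356409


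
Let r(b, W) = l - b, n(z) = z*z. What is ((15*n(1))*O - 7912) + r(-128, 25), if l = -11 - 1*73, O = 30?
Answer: -7418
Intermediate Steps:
n(z) = z²
l = -84 (l = -11 - 73 = -84)
r(b, W) = -84 - b
((15*n(1))*O - 7912) + r(-128, 25) = ((15*1²)*30 - 7912) + (-84 - 1*(-128)) = ((15*1)*30 - 7912) + (-84 + 128) = (15*30 - 7912) + 44 = (450 - 7912) + 44 = -7462 + 44 = -7418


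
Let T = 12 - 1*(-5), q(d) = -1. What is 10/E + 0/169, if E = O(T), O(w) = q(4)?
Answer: -10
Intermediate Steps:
T = 17 (T = 12 + 5 = 17)
O(w) = -1
E = -1
10/E + 0/169 = 10/(-1) + 0/169 = 10*(-1) + 0*(1/169) = -10 + 0 = -10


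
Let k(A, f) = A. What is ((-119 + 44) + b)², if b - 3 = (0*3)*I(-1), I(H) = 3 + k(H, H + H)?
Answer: 5184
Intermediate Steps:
I(H) = 3 + H
b = 3 (b = 3 + (0*3)*(3 - 1) = 3 + 0*2 = 3 + 0 = 3)
((-119 + 44) + b)² = ((-119 + 44) + 3)² = (-75 + 3)² = (-72)² = 5184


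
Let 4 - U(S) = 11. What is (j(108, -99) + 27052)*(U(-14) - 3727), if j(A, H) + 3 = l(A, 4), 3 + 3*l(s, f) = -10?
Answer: -302954356/3 ≈ -1.0098e+8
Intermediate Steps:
l(s, f) = -13/3 (l(s, f) = -1 + (1/3)*(-10) = -1 - 10/3 = -13/3)
j(A, H) = -22/3 (j(A, H) = -3 - 13/3 = -22/3)
U(S) = -7 (U(S) = 4 - 1*11 = 4 - 11 = -7)
(j(108, -99) + 27052)*(U(-14) - 3727) = (-22/3 + 27052)*(-7 - 3727) = (81134/3)*(-3734) = -302954356/3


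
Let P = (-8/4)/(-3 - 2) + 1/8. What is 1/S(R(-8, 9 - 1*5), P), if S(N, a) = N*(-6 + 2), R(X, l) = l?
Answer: -1/16 ≈ -0.062500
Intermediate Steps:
P = 21/40 (P = -8*¼/(-5) + ⅛ = -2*(-⅕) + ⅛ = ⅖ + ⅛ = 21/40 ≈ 0.52500)
S(N, a) = -4*N (S(N, a) = N*(-4) = -4*N)
1/S(R(-8, 9 - 1*5), P) = 1/(-4*(9 - 1*5)) = 1/(-4*(9 - 5)) = 1/(-4*4) = 1/(-16) = -1/16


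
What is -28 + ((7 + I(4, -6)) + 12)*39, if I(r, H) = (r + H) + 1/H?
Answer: 1257/2 ≈ 628.50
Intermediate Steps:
I(r, H) = H + r + 1/H (I(r, H) = (H + r) + 1/H = H + r + 1/H)
-28 + ((7 + I(4, -6)) + 12)*39 = -28 + ((7 + (-6 + 4 + 1/(-6))) + 12)*39 = -28 + ((7 + (-6 + 4 - ⅙)) + 12)*39 = -28 + ((7 - 13/6) + 12)*39 = -28 + (29/6 + 12)*39 = -28 + (101/6)*39 = -28 + 1313/2 = 1257/2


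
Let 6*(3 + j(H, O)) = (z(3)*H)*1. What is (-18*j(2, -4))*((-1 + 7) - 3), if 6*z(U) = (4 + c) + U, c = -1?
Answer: 144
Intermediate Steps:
z(U) = 1/2 + U/6 (z(U) = ((4 - 1) + U)/6 = (3 + U)/6 = 1/2 + U/6)
j(H, O) = -3 + H/6 (j(H, O) = -3 + (((1/2 + (1/6)*3)*H)*1)/6 = -3 + (((1/2 + 1/2)*H)*1)/6 = -3 + ((1*H)*1)/6 = -3 + (H*1)/6 = -3 + H/6)
(-18*j(2, -4))*((-1 + 7) - 3) = (-18*(-3 + (1/6)*2))*((-1 + 7) - 3) = (-18*(-3 + 1/3))*(6 - 3) = -18*(-8/3)*3 = 48*3 = 144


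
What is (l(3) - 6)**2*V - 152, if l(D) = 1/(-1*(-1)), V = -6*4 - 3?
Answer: -827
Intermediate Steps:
V = -27 (V = -24 - 3 = -27)
l(D) = 1 (l(D) = 1/1 = 1)
(l(3) - 6)**2*V - 152 = (1 - 6)**2*(-27) - 152 = (-5)**2*(-27) - 152 = 25*(-27) - 152 = -675 - 152 = -827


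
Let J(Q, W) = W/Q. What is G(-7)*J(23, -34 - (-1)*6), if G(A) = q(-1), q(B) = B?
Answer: 28/23 ≈ 1.2174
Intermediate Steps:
G(A) = -1
G(-7)*J(23, -34 - (-1)*6) = -(-34 - (-1)*6)/23 = -(-34 - 1*(-6))/23 = -(-34 + 6)/23 = -(-28)/23 = -1*(-28/23) = 28/23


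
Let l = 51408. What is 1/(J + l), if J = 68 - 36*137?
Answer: 1/46544 ≈ 2.1485e-5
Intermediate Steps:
J = -4864 (J = 68 - 4932 = -4864)
1/(J + l) = 1/(-4864 + 51408) = 1/46544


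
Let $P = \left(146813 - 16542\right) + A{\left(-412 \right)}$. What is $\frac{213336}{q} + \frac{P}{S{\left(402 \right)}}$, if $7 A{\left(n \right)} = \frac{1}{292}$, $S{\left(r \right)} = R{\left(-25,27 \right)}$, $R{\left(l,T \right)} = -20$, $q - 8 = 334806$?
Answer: $- \frac{8914351674927}{1368719632} \approx -6512.9$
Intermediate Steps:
$q = 334814$ ($q = 8 + 334806 = 334814$)
$S{\left(r \right)} = -20$
$A{\left(n \right)} = \frac{1}{2044}$ ($A{\left(n \right)} = \frac{1}{7 \cdot 292} = \frac{1}{7} \cdot \frac{1}{292} = \frac{1}{2044}$)
$P = \frac{266273925}{2044}$ ($P = \left(146813 - 16542\right) + \frac{1}{2044} = 130271 + \frac{1}{2044} = \frac{266273925}{2044} \approx 1.3027 \cdot 10^{5}$)
$\frac{213336}{q} + \frac{P}{S{\left(402 \right)}} = \frac{213336}{334814} + \frac{266273925}{2044 \left(-20\right)} = 213336 \cdot \frac{1}{334814} + \frac{266273925}{2044} \left(- \frac{1}{20}\right) = \frac{106668}{167407} - \frac{53254785}{8176} = - \frac{8914351674927}{1368719632}$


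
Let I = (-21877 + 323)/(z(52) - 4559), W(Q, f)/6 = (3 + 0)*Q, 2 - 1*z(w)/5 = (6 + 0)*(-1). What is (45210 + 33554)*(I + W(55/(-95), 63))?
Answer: -38219128304/85861 ≈ -4.4513e+5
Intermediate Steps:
z(w) = 40 (z(w) = 10 - 5*(6 + 0)*(-1) = 10 - 30*(-1) = 10 - 5*(-6) = 10 + 30 = 40)
W(Q, f) = 18*Q (W(Q, f) = 6*((3 + 0)*Q) = 6*(3*Q) = 18*Q)
I = 21554/4519 (I = (-21877 + 323)/(40 - 4559) = -21554/(-4519) = -21554*(-1/4519) = 21554/4519 ≈ 4.7696)
(45210 + 33554)*(I + W(55/(-95), 63)) = (45210 + 33554)*(21554/4519 + 18*(55/(-95))) = 78764*(21554/4519 + 18*(55*(-1/95))) = 78764*(21554/4519 + 18*(-11/19)) = 78764*(21554/4519 - 198/19) = 78764*(-485236/85861) = -38219128304/85861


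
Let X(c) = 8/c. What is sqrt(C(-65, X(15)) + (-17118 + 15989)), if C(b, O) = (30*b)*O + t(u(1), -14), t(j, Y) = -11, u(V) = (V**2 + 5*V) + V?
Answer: 2*I*sqrt(545) ≈ 46.69*I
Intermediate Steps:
u(V) = V**2 + 6*V
C(b, O) = -11 + 30*O*b (C(b, O) = (30*b)*O - 11 = 30*O*b - 11 = -11 + 30*O*b)
sqrt(C(-65, X(15)) + (-17118 + 15989)) = sqrt((-11 + 30*(8/15)*(-65)) + (-17118 + 15989)) = sqrt((-11 + 30*(8*(1/15))*(-65)) - 1129) = sqrt((-11 + 30*(8/15)*(-65)) - 1129) = sqrt((-11 - 1040) - 1129) = sqrt(-1051 - 1129) = sqrt(-2180) = 2*I*sqrt(545)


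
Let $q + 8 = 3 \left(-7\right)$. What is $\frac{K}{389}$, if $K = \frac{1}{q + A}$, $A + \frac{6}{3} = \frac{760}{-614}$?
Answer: $- \frac{307}{3849933} \approx -7.9742 \cdot 10^{-5}$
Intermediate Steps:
$A = - \frac{994}{307}$ ($A = -2 + \frac{760}{-614} = -2 + 760 \left(- \frac{1}{614}\right) = -2 - \frac{380}{307} = - \frac{994}{307} \approx -3.2378$)
$q = -29$ ($q = -8 + 3 \left(-7\right) = -8 - 21 = -29$)
$K = - \frac{307}{9897}$ ($K = \frac{1}{-29 - \frac{994}{307}} = \frac{1}{- \frac{9897}{307}} = - \frac{307}{9897} \approx -0.03102$)
$\frac{K}{389} = - \frac{307}{9897 \cdot 389} = \left(- \frac{307}{9897}\right) \frac{1}{389} = - \frac{307}{3849933}$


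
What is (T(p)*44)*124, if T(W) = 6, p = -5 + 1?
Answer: 32736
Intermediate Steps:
p = -4
(T(p)*44)*124 = (6*44)*124 = 264*124 = 32736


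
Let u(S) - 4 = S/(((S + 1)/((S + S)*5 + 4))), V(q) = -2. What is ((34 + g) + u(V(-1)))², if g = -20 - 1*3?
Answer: 289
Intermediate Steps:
g = -23 (g = -20 - 3 = -23)
u(S) = 4 + S*(4 + 10*S)/(1 + S) (u(S) = 4 + S/(((S + 1)/((S + S)*5 + 4))) = 4 + S/(((1 + S)/((2*S)*5 + 4))) = 4 + S/(((1 + S)/(10*S + 4))) = 4 + S/(((1 + S)/(4 + 10*S))) = 4 + S*((4 + 10*S)/(1 + S)) = 4 + S*(4 + 10*S)/(1 + S))
((34 + g) + u(V(-1)))² = ((34 - 23) + 2*(2 + 4*(-2) + 5*(-2)²)/(1 - 2))² = (11 + 2*(2 - 8 + 5*4)/(-1))² = (11 + 2*(-1)*(2 - 8 + 20))² = (11 + 2*(-1)*14)² = (11 - 28)² = (-17)² = 289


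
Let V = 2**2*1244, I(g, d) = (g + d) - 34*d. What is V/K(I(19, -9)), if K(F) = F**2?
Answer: 311/6241 ≈ 0.049832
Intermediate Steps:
I(g, d) = g - 33*d (I(g, d) = (d + g) - 34*d = g - 33*d)
V = 4976 (V = 4*1244 = 4976)
V/K(I(19, -9)) = 4976/((19 - 33*(-9))**2) = 4976/((19 + 297)**2) = 4976/(316**2) = 4976/99856 = 4976*(1/99856) = 311/6241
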